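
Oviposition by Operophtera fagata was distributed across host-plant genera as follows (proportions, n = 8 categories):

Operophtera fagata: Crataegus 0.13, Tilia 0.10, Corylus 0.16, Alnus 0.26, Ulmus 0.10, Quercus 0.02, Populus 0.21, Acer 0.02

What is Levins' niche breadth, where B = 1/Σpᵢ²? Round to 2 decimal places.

Σpᵢ² = 0.13² + 0.10² + 0.16² + 0.26² + 0.10² + 0.02² + 0.21² + 0.02² = 0.0169 + 0.0100 + 0.0256 + 0.0676 + 0.0100 + 0.0004 + 0.0441 + 0.0004 = 0.1750
B = 1 / 0.1750 = 5.7143

5.71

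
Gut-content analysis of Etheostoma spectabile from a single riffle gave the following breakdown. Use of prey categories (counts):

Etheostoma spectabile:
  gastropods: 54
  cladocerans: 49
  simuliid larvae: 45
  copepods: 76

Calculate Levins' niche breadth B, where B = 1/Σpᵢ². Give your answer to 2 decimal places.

3.82

Proportions for Etheostoma spectabile (n=224): 54/224=0.2411, 49/224=0.2188, 45/224=0.2009, 76/224=0.3393
Σpᵢ² = 0.2411² + 0.2188² + 0.2009² + 0.3393² = 0.058129 + 0.047873 + 0.040361 + 0.115124 = 0.261487
B = 1 / 0.261487 = 3.8243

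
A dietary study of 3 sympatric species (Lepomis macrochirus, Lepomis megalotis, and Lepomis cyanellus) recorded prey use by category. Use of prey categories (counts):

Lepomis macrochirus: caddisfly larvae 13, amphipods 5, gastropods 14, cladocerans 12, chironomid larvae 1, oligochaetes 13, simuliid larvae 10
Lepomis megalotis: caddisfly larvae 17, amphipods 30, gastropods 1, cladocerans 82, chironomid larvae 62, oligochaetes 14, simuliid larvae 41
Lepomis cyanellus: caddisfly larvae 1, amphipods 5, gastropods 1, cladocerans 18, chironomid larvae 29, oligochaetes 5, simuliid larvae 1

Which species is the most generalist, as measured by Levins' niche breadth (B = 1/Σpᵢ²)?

Proportions for Lepomis macrochirus (n=68): 13/68=0.1912, 5/68=0.0735, 14/68=0.2059, 12/68=0.1765, 1/68=0.0147, 13/68=0.1912, 10/68=0.1471
Proportions for Lepomis megalotis (n=247): 17/247=0.0688, 30/247=0.1215, 1/247=0.0040, 82/247=0.3320, 62/247=0.2510, 14/247=0.0567, 41/247=0.1660
Proportions for Lepomis cyanellus (n=60): 1/60=0.0167, 5/60=0.0833, 1/60=0.0167, 18/60=0.3000, 29/60=0.4833, 5/60=0.0833, 1/60=0.0167
Σp_macrᵢ² = 0.1912² + 0.0735² + 0.2059² + 0.1765² + 0.0147² + 0.1912² + 0.1471² = 0.036557 + 0.005402 + 0.042395 + 0.031152 + 0.000216 + 0.036557 + 0.021638 = 0.173917
B_macr = 1 / 0.173917 = 5.7499
Σp_megaᵢ² = 0.0688² + 0.1215² + 0.0040² + 0.3320² + 0.2510² + 0.0567² + 0.1660² = 0.004733 + 0.014762 + 0.000016 + 0.110224 + 0.063001 + 0.003215 + 0.027556 = 0.223507
B_mega = 1 / 0.223507 = 4.4741
Σp_cyanᵢ² = 0.0167² + 0.0833² + 0.0167² + 0.3000² + 0.4833² + 0.0833² + 0.0167² = 0.000279 + 0.006939 + 0.000279 + 0.090000 + 0.233579 + 0.006939 + 0.000279 = 0.338294
B_cyan = 1 / 0.338294 = 2.9560
Highest B → broadest niche (most generalist): Lepomis macrochirus (B = 5.75).

Lepomis macrochirus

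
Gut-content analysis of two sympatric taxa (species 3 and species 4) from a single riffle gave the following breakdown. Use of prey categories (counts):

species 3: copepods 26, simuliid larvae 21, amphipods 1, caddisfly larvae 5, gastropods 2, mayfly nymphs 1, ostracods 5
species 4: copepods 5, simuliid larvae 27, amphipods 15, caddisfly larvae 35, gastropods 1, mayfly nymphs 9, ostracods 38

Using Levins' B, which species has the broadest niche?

species 4

Proportions for species 3 (n=61): 26/61=0.4262, 21/61=0.3443, 1/61=0.0164, 5/61=0.0820, 2/61=0.0328, 1/61=0.0164, 5/61=0.0820
Proportions for species 4 (n=130): 5/130=0.0385, 27/130=0.2077, 15/130=0.1154, 35/130=0.2692, 1/130=0.0077, 9/130=0.0692, 38/130=0.2923
Σp_3ᵢ² = 0.4262² + 0.3443² + 0.0164² + 0.0820² + 0.0328² + 0.0164² + 0.0820² = 0.181646 + 0.118542 + 0.000269 + 0.006724 + 0.001076 + 0.000269 + 0.006724 = 0.315250
B_3 = 1 / 0.315250 = 3.1721
Σp_4ᵢ² = 0.0385² + 0.2077² + 0.1154² + 0.2692² + 0.0077² + 0.0692² + 0.2923² = 0.001482 + 0.043139 + 0.013317 + 0.072469 + 0.000059 + 0.004789 + 0.085439 = 0.220694
B_4 = 1 / 0.220694 = 4.5312
Highest B → broadest niche (most generalist): species 4 (B = 4.53).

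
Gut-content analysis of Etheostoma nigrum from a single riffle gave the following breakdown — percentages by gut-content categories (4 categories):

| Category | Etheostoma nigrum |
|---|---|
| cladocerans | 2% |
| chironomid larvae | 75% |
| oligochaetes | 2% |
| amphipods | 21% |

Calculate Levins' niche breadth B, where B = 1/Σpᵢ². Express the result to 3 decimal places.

1.646

Convert percentages to proportions (divide by 100).
Σpᵢ² = 0.02² + 0.75² + 0.02² + 0.21² = 0.0004 + 0.5625 + 0.0004 + 0.0441 = 0.6074
B = 1 / 0.6074 = 1.64636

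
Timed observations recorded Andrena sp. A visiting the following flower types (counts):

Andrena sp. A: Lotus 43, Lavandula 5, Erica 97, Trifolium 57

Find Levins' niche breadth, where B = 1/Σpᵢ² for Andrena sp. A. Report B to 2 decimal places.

2.81

Proportions for Andrena sp. A (n=202): 43/202=0.2129, 5/202=0.0248, 97/202=0.4802, 57/202=0.2822
Σpᵢ² = 0.2129² + 0.0248² + 0.4802² + 0.2822² = 0.045326 + 0.000615 + 0.230592 + 0.079637 = 0.356170
B = 1 / 0.356170 = 2.8076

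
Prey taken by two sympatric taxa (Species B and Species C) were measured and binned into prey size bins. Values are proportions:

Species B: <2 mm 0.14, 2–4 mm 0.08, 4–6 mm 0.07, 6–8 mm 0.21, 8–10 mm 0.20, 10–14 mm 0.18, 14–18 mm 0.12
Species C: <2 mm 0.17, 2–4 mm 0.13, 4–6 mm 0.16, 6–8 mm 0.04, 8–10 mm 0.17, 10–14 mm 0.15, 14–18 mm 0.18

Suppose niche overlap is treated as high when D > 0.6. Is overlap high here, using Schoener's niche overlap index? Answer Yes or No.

Yes

Σ|p₁ᵢ − p₂ᵢ| = 0.03 + 0.05 + 0.09 + 0.17 + 0.03 + 0.03 + 0.06 = 0.46
D = 1 − ½ × 0.46 = 1 − 0.230 = 0.7700
D = 0.7700 > 0.6 → Yes.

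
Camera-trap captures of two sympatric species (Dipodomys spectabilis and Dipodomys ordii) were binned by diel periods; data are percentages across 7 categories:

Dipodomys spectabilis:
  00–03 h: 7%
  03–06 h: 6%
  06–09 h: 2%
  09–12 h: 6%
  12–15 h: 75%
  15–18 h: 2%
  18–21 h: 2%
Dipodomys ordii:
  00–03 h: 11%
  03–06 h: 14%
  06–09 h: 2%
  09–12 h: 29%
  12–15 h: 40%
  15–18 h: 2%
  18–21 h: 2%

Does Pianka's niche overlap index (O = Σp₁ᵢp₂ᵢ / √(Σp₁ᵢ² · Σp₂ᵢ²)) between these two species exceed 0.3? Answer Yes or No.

Convert percentages to proportions (divide by 100).
Σ p₁ᵢp₂ᵢ = 0.0077 + 0.0084 + 0.0004 + 0.0174 + 0.3000 + 0.0004 + 0.0004 = 0.3347
Σp_1ᵢ² = 0.07² + 0.06² + 0.02² + 0.06² + 0.75² + 0.02² + 0.02² = 0.0049 + 0.0036 + 0.0004 + 0.0036 + 0.5625 + 0.0004 + 0.0004 = 0.5758
Σp_2ᵢ² = 0.11² + 0.14² + 0.02² + 0.29² + 0.40² + 0.02² + 0.02² = 0.0121 + 0.0196 + 0.0004 + 0.0841 + 0.1600 + 0.0004 + 0.0004 = 0.2770
O = 0.3347 / √(0.5758 × 0.2770) = 0.3347 / 0.39937 = 0.8381
O = 0.8381 > 0.3 → Yes.

Yes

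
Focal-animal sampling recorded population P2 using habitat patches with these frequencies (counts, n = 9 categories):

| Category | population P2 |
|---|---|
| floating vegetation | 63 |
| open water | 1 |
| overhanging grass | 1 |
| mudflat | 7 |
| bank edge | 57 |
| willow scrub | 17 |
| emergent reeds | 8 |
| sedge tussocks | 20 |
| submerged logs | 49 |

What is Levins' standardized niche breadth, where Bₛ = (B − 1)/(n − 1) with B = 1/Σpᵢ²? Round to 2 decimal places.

0.47

Proportions for population P2 (n=223): 63/223=0.2825, 1/223=0.0045, 1/223=0.0045, 7/223=0.0314, 57/223=0.2556, 17/223=0.0762, 8/223=0.0359, 20/223=0.0897, 49/223=0.2197
Σpᵢ² = 0.2825² + 0.0045² + 0.0045² + 0.0314² + 0.2556² + 0.0762² + 0.0359² + 0.0897² + 0.2197² = 0.079806 + 0.000020 + 0.000020 + 0.000986 + 0.065331 + 0.005806 + 0.001289 + 0.008046 + 0.048268 = 0.209572
B = 1 / 0.209572 = 4.7716
Bₛ = (B − 1)/(n − 1) = (4.7716 − 1)/(9 − 1) = 3.7716/8 = 0.4715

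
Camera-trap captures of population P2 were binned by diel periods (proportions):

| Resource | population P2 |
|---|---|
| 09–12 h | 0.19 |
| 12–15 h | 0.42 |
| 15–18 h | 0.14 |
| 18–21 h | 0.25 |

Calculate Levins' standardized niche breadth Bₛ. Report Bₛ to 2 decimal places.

Σpᵢ² = 0.19² + 0.42² + 0.14² + 0.25² = 0.0361 + 0.1764 + 0.0196 + 0.0625 = 0.2946
B = 1 / 0.2946 = 3.3944
Bₛ = (B − 1)/(n − 1) = (3.3944 − 1)/(4 − 1) = 2.3944/3 = 0.7981

0.80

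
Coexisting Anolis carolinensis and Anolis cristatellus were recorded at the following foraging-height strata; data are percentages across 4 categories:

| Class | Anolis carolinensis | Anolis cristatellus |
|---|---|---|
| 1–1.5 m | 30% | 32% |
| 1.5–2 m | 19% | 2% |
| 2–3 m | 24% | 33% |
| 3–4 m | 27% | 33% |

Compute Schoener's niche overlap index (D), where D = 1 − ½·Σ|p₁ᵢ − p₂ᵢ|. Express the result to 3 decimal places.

0.830

Convert percentages to proportions (divide by 100).
Σ|p₁ᵢ − p₂ᵢ| = 0.02 + 0.17 + 0.09 + 0.06 = 0.34
D = 1 − ½ × 0.34 = 1 − 0.170 = 0.83000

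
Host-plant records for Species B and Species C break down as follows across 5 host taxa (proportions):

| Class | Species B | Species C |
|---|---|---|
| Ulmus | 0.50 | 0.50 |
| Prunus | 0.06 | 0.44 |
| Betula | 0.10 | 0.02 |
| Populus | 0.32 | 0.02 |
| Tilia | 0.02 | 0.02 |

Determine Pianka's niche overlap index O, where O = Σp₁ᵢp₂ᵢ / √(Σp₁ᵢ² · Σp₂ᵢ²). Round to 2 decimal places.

0.71

Σ p₁ᵢp₂ᵢ = 0.2500 + 0.0264 + 0.0020 + 0.0064 + 0.0004 = 0.2852
Σp_1ᵢ² = 0.50² + 0.06² + 0.10² + 0.32² + 0.02² = 0.2500 + 0.0036 + 0.0100 + 0.1024 + 0.0004 = 0.3664
Σp_2ᵢ² = 0.50² + 0.44² + 0.02² + 0.02² + 0.02² = 0.2500 + 0.1936 + 0.0004 + 0.0004 + 0.0004 = 0.4448
O = 0.2852 / √(0.3664 × 0.4448) = 0.2852 / 0.40370 = 0.7065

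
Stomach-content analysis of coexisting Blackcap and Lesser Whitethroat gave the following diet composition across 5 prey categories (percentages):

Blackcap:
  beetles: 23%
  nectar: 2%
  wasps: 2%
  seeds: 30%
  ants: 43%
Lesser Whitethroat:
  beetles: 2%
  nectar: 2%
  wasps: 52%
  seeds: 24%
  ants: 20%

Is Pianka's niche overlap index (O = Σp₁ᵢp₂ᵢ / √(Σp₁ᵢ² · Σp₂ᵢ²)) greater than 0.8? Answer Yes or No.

Convert percentages to proportions (divide by 100).
Σ p₁ᵢp₂ᵢ = 0.0046 + 0.0004 + 0.0104 + 0.0720 + 0.0860 = 0.1734
Σp_1ᵢ² = 0.23² + 0.02² + 0.02² + 0.30² + 0.43² = 0.0529 + 0.0004 + 0.0004 + 0.0900 + 0.1849 = 0.3286
Σp_2ᵢ² = 0.02² + 0.02² + 0.52² + 0.24² + 0.20² = 0.0004 + 0.0004 + 0.2704 + 0.0576 + 0.0400 = 0.3688
O = 0.1734 / √(0.3286 × 0.3688) = 0.1734 / 0.34812 = 0.4981
O = 0.4981 < 0.8 → No.

No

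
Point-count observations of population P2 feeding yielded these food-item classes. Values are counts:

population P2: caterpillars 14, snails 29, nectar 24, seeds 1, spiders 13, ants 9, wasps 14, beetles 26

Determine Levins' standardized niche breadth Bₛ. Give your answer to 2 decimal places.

0.74

Proportions for population P2 (n=130): 14/130=0.1077, 29/130=0.2231, 24/130=0.1846, 1/130=0.0077, 13/130=0.1000, 9/130=0.0692, 14/130=0.1077, 26/130=0.2000
Σpᵢ² = 0.1077² + 0.2231² + 0.1846² + 0.0077² + 0.1000² + 0.0692² + 0.1077² + 0.2000² = 0.011599 + 0.049774 + 0.034077 + 0.000059 + 0.010000 + 0.004789 + 0.011599 + 0.040000 = 0.161897
B = 1 / 0.161897 = 6.1768
Bₛ = (B − 1)/(n − 1) = (6.1768 − 1)/(8 − 1) = 5.1768/7 = 0.7395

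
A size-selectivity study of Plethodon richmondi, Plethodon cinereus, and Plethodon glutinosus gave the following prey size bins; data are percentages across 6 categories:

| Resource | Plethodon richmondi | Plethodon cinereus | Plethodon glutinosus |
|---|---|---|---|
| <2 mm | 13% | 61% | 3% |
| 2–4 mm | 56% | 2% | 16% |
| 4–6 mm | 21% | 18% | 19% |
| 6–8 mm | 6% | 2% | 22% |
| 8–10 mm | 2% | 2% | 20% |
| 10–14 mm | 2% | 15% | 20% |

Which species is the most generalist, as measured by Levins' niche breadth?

Plethodon glutinosus

Convert percentages to proportions (divide by 100).
Σp_richᵢ² = 0.13² + 0.56² + 0.21² + 0.06² + 0.02² + 0.02² = 0.0169 + 0.3136 + 0.0441 + 0.0036 + 0.0004 + 0.0004 = 0.3790
B_rich = 1 / 0.3790 = 2.6385
Σp_cineᵢ² = 0.61² + 0.02² + 0.18² + 0.02² + 0.02² + 0.15² = 0.3721 + 0.0004 + 0.0324 + 0.0004 + 0.0004 + 0.0225 = 0.4282
B_cine = 1 / 0.4282 = 2.3354
Σp_glutᵢ² = 0.03² + 0.16² + 0.19² + 0.22² + 0.20² + 0.20² = 0.0009 + 0.0256 + 0.0361 + 0.0484 + 0.0400 + 0.0400 = 0.1910
B_glut = 1 / 0.1910 = 5.2356
Highest B → broadest niche (most generalist): Plethodon glutinosus (B = 5.24).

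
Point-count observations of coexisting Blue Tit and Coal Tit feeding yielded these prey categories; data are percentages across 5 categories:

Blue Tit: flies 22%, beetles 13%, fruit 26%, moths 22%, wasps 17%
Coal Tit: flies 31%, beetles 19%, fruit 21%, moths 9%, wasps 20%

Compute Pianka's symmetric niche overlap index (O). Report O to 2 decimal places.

0.93

Convert percentages to proportions (divide by 100).
Σ p₁ᵢp₂ᵢ = 0.0682 + 0.0247 + 0.0546 + 0.0198 + 0.0340 = 0.2013
Σp_1ᵢ² = 0.22² + 0.13² + 0.26² + 0.22² + 0.17² = 0.0484 + 0.0169 + 0.0676 + 0.0484 + 0.0289 = 0.2102
Σp_2ᵢ² = 0.31² + 0.19² + 0.21² + 0.09² + 0.20² = 0.0961 + 0.0361 + 0.0441 + 0.0081 + 0.0400 = 0.2244
O = 0.2013 / √(0.2102 × 0.2244) = 0.2013 / 0.21718 = 0.9269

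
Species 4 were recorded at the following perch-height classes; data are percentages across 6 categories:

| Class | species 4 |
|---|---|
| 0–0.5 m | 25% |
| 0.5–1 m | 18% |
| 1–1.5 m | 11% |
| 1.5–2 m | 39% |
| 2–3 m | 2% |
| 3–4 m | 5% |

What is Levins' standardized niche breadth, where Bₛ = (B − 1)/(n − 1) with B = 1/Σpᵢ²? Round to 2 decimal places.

0.56

Convert percentages to proportions (divide by 100).
Σpᵢ² = 0.25² + 0.18² + 0.11² + 0.39² + 0.02² + 0.05² = 0.0625 + 0.0324 + 0.0121 + 0.1521 + 0.0004 + 0.0025 = 0.2620
B = 1 / 0.2620 = 3.8168
Bₛ = (B − 1)/(n − 1) = (3.8168 − 1)/(6 − 1) = 2.8168/5 = 0.5634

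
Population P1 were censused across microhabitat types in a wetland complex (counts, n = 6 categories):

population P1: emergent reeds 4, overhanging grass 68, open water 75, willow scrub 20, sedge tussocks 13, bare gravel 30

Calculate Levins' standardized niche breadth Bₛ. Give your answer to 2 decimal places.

Proportions for population P1 (n=210): 4/210=0.0190, 68/210=0.3238, 75/210=0.3571, 20/210=0.0952, 13/210=0.0619, 30/210=0.1429
Σpᵢ² = 0.0190² + 0.3238² + 0.3571² + 0.0952² + 0.0619² + 0.1429² = 0.000361 + 0.104846 + 0.127520 + 0.009063 + 0.003832 + 0.020420 = 0.266042
B = 1 / 0.266042 = 3.7588
Bₛ = (B − 1)/(n − 1) = (3.7588 − 1)/(6 − 1) = 2.7588/5 = 0.5518

0.55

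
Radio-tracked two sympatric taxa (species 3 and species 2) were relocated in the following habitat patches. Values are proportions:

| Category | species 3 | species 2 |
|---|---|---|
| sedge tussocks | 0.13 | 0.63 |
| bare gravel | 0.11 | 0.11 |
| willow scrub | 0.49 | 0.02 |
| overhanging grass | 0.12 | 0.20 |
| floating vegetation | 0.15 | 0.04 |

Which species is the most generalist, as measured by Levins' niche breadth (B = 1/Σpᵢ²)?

species 3

Σp_3ᵢ² = 0.13² + 0.11² + 0.49² + 0.12² + 0.15² = 0.0169 + 0.0121 + 0.2401 + 0.0144 + 0.0225 = 0.3060
B_3 = 1 / 0.3060 = 3.2680
Σp_2ᵢ² = 0.63² + 0.11² + 0.02² + 0.20² + 0.04² = 0.3969 + 0.0121 + 0.0004 + 0.0400 + 0.0016 = 0.4510
B_2 = 1 / 0.4510 = 2.2173
Highest B → broadest niche (most generalist): species 3 (B = 3.27).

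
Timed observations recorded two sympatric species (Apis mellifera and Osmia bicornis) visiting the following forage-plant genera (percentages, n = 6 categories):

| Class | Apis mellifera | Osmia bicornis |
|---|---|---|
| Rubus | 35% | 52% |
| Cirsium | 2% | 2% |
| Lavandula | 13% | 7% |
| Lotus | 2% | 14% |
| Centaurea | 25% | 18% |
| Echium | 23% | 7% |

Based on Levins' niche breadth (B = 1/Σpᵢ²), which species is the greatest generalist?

Convert percentages to proportions (divide by 100).
Σp_mellᵢ² = 0.35² + 0.02² + 0.13² + 0.02² + 0.25² + 0.23² = 0.1225 + 0.0004 + 0.0169 + 0.0004 + 0.0625 + 0.0529 = 0.2556
B_mell = 1 / 0.2556 = 3.9124
Σp_bicoᵢ² = 0.52² + 0.02² + 0.07² + 0.14² + 0.18² + 0.07² = 0.2704 + 0.0004 + 0.0049 + 0.0196 + 0.0324 + 0.0049 = 0.3326
B_bico = 1 / 0.3326 = 3.0066
Highest B → broadest niche (most generalist): Apis mellifera (B = 3.91).

Apis mellifera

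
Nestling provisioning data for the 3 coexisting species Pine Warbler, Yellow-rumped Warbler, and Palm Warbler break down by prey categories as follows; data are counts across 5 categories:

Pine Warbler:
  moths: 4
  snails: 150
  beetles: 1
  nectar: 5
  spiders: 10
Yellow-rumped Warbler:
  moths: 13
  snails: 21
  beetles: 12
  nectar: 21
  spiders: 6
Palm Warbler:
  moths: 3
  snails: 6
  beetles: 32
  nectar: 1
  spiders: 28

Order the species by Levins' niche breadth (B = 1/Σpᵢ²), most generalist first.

Proportions for Pine Warbler (n=170): 4/170=0.0235, 150/170=0.8824, 1/170=0.0059, 5/170=0.0294, 10/170=0.0588
Proportions for Yellow-rumped Warbler (n=73): 13/73=0.1781, 21/73=0.2877, 12/73=0.1644, 21/73=0.2877, 6/73=0.0822
Proportions for Palm Warbler (n=70): 3/70=0.0429, 6/70=0.0857, 32/70=0.4571, 1/70=0.0143, 28/70=0.4000
Σp_Pineᵢ² = 0.0235² + 0.8824² + 0.0059² + 0.0294² + 0.0588² = 0.000552 + 0.778630 + 0.000035 + 0.000864 + 0.003457 = 0.783538
B_Pine = 1 / 0.783538 = 1.2763
Σp_Yellᵢ² = 0.1781² + 0.2877² + 0.1644² + 0.2877² + 0.0822² = 0.031720 + 0.082771 + 0.027027 + 0.082771 + 0.006757 = 0.231046
B_Yell = 1 / 0.231046 = 4.3281
Σp_Palmᵢ² = 0.0429² + 0.0857² + 0.4571² + 0.0143² + 0.4000² = 0.001840 + 0.007344 + 0.208940 + 0.000204 + 0.160000 = 0.378328
B_Palm = 1 / 0.378328 = 2.6432
Ranking by B (broadest → narrowest): Yellow-rumped Warbler (4.33) > Palm Warbler (2.64) > Pine Warbler (1.28)

Yellow-rumped Warbler > Palm Warbler > Pine Warbler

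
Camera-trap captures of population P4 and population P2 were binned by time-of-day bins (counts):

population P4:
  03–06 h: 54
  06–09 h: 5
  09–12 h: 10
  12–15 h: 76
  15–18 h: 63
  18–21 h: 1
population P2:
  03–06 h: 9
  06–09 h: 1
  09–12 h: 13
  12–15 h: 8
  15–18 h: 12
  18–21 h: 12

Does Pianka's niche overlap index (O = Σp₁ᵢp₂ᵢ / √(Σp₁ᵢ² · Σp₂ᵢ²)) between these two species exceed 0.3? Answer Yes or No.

Proportions for population P4 (n=209): 54/209=0.2584, 5/209=0.0239, 10/209=0.0478, 76/209=0.3636, 63/209=0.3014, 1/209=0.0048
Proportions for population P2 (n=55): 9/55=0.1636, 1/55=0.0182, 13/55=0.2364, 8/55=0.1455, 12/55=0.2182, 12/55=0.2182
Σ p₁ᵢp₂ᵢ = 0.042274 + 0.000435 + 0.011300 + 0.052904 + 0.065765 + 0.001047 = 0.173725
Σp_1ᵢ² = 0.2584² + 0.0239² + 0.0478² + 0.3636² + 0.3014² + 0.0048² = 0.066771 + 0.000571 + 0.002285 + 0.132205 + 0.090842 + 0.000023 = 0.292697
Σp_2ᵢ² = 0.1636² + 0.0182² + 0.2364² + 0.1455² + 0.2182² + 0.2182² = 0.026765 + 0.000331 + 0.055885 + 0.021170 + 0.047611 + 0.047611 = 0.199373
O = 0.173725 / √(0.292697 × 0.199373) = 0.173725 / 0.2415696 = 0.7192
O = 0.7192 > 0.3 → Yes.

Yes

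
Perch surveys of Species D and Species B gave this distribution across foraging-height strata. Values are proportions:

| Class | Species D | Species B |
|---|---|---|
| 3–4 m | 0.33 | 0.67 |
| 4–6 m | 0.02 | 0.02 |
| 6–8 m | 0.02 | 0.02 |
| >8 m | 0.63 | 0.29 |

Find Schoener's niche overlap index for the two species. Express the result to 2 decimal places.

0.66

Σ|p₁ᵢ − p₂ᵢ| = 0.34 + 0.00 + 0.00 + 0.34 = 0.68
D = 1 − ½ × 0.68 = 1 − 0.340 = 0.6600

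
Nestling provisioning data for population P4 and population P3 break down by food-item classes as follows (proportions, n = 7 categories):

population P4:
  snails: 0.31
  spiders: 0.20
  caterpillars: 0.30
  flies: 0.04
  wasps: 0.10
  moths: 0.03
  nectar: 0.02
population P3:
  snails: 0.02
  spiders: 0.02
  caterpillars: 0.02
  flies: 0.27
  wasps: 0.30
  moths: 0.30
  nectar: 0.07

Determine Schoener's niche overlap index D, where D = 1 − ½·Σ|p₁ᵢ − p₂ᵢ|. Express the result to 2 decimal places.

0.25

Σ|p₁ᵢ − p₂ᵢ| = 0.29 + 0.18 + 0.28 + 0.23 + 0.20 + 0.27 + 0.05 = 1.50
D = 1 − ½ × 1.50 = 1 − 0.750 = 0.2500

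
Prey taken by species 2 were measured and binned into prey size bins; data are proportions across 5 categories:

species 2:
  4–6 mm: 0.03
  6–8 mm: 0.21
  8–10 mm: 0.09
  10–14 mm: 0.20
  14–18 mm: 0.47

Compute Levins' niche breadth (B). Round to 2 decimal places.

Σpᵢ² = 0.03² + 0.21² + 0.09² + 0.20² + 0.47² = 0.0009 + 0.0441 + 0.0081 + 0.0400 + 0.2209 = 0.3140
B = 1 / 0.3140 = 3.1847

3.18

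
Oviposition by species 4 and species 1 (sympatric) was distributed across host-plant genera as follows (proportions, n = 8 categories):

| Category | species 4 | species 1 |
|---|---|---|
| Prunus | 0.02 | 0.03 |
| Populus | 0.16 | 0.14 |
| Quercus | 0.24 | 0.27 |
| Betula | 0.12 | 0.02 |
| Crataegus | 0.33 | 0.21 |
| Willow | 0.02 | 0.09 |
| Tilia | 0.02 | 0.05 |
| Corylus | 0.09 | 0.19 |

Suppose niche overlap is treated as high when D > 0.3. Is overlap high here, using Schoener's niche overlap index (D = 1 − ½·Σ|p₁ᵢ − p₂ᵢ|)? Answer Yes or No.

Yes

Σ|p₁ᵢ − p₂ᵢ| = 0.01 + 0.02 + 0.03 + 0.10 + 0.12 + 0.07 + 0.03 + 0.10 = 0.48
D = 1 − ½ × 0.48 = 1 − 0.240 = 0.7600
D = 0.7600 > 0.3 → Yes.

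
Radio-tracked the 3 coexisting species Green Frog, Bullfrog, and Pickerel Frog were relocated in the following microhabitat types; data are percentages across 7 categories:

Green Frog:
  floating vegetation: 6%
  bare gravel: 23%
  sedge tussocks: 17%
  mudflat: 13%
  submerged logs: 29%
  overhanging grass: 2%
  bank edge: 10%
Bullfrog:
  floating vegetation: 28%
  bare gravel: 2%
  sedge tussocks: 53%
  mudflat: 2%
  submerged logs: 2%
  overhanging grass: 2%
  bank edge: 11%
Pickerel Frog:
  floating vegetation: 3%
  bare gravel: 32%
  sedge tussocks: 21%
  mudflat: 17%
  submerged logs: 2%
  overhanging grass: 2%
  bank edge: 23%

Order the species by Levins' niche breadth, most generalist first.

Convert percentages to proportions (divide by 100).
Σp_Greeᵢ² = 0.06² + 0.23² + 0.17² + 0.13² + 0.29² + 0.02² + 0.10² = 0.0036 + 0.0529 + 0.0289 + 0.0169 + 0.0841 + 0.0004 + 0.0100 = 0.1968
B_Gree = 1 / 0.1968 = 5.0813
Σp_Bullᵢ² = 0.28² + 0.02² + 0.53² + 0.02² + 0.02² + 0.02² + 0.11² = 0.0784 + 0.0004 + 0.2809 + 0.0004 + 0.0004 + 0.0004 + 0.0121 = 0.3730
B_Bull = 1 / 0.3730 = 2.6810
Σp_Pickᵢ² = 0.03² + 0.32² + 0.21² + 0.17² + 0.02² + 0.02² + 0.23² = 0.0009 + 0.1024 + 0.0441 + 0.0289 + 0.0004 + 0.0004 + 0.0529 = 0.2300
B_Pick = 1 / 0.2300 = 4.3478
Ranking by B (broadest → narrowest): Green Frog (5.08) > Pickerel Frog (4.35) > Bullfrog (2.68)

Green Frog > Pickerel Frog > Bullfrog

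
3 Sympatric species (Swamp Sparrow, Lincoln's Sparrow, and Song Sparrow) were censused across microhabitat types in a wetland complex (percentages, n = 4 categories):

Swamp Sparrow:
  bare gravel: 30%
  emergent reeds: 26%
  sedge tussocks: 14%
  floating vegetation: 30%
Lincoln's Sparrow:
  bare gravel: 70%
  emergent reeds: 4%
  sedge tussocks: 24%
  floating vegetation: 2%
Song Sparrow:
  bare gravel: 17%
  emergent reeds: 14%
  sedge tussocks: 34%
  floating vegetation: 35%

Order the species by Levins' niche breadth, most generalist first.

Convert percentages to proportions (divide by 100).
Σp_Swamᵢ² = 0.30² + 0.26² + 0.14² + 0.30² = 0.0900 + 0.0676 + 0.0196 + 0.0900 = 0.2672
B_Swam = 1 / 0.2672 = 3.7425
Σp_Lincᵢ² = 0.70² + 0.04² + 0.24² + 0.02² = 0.4900 + 0.0016 + 0.0576 + 0.0004 = 0.5496
B_Linc = 1 / 0.5496 = 1.8195
Σp_Songᵢ² = 0.17² + 0.14² + 0.34² + 0.35² = 0.0289 + 0.0196 + 0.1156 + 0.1225 = 0.2866
B_Song = 1 / 0.2866 = 3.4892
Ranking by B (broadest → narrowest): Swamp Sparrow (3.74) > Song Sparrow (3.49) > Lincoln's Sparrow (1.82)

Swamp Sparrow > Song Sparrow > Lincoln's Sparrow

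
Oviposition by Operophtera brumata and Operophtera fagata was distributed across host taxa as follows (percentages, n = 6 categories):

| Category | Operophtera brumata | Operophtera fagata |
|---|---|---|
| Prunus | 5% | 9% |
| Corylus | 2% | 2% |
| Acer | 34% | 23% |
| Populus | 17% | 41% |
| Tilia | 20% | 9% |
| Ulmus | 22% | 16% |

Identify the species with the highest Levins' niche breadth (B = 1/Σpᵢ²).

Convert percentages to proportions (divide by 100).
Σp_brumᵢ² = 0.05² + 0.02² + 0.34² + 0.17² + 0.20² + 0.22² = 0.0025 + 0.0004 + 0.1156 + 0.0289 + 0.0400 + 0.0484 = 0.2358
B_brum = 1 / 0.2358 = 4.2409
Σp_fagaᵢ² = 0.09² + 0.02² + 0.23² + 0.41² + 0.09² + 0.16² = 0.0081 + 0.0004 + 0.0529 + 0.1681 + 0.0081 + 0.0256 = 0.2632
B_faga = 1 / 0.2632 = 3.7994
Highest B → broadest niche (most generalist): Operophtera brumata (B = 4.24).

Operophtera brumata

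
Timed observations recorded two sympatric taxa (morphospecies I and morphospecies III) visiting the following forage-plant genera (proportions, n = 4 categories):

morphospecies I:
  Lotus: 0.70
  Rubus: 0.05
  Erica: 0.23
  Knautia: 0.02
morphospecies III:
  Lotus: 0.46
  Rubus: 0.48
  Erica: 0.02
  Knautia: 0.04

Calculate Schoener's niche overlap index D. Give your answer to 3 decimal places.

0.550

Σ|p₁ᵢ − p₂ᵢ| = 0.24 + 0.43 + 0.21 + 0.02 = 0.90
D = 1 − ½ × 0.90 = 1 − 0.450 = 0.55000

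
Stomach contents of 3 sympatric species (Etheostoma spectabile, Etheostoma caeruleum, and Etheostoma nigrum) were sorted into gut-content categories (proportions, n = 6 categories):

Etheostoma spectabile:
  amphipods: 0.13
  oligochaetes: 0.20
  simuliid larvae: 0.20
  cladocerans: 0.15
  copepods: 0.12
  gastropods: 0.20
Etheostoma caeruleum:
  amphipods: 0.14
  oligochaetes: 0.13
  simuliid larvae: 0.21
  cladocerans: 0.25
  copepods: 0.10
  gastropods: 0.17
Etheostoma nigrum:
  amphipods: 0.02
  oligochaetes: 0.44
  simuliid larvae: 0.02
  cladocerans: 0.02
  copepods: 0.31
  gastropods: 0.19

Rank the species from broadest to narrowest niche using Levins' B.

Σp_specᵢ² = 0.13² + 0.20² + 0.20² + 0.15² + 0.12² + 0.20² = 0.0169 + 0.0400 + 0.0400 + 0.0225 + 0.0144 + 0.0400 = 0.1738
B_spec = 1 / 0.1738 = 5.7537
Σp_caerᵢ² = 0.14² + 0.13² + 0.21² + 0.25² + 0.10² + 0.17² = 0.0196 + 0.0169 + 0.0441 + 0.0625 + 0.0100 + 0.0289 = 0.1820
B_caer = 1 / 0.1820 = 5.4945
Σp_nigrᵢ² = 0.02² + 0.44² + 0.02² + 0.02² + 0.31² + 0.19² = 0.0004 + 0.1936 + 0.0004 + 0.0004 + 0.0961 + 0.0361 = 0.3270
B_nigr = 1 / 0.3270 = 3.0581
Ranking by B (broadest → narrowest): Etheostoma spectabile (5.75) > Etheostoma caeruleum (5.49) > Etheostoma nigrum (3.06)

Etheostoma spectabile > Etheostoma caeruleum > Etheostoma nigrum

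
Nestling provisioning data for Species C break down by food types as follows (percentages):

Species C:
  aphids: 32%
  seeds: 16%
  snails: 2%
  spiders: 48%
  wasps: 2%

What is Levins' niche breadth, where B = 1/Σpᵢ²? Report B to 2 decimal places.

Convert percentages to proportions (divide by 100).
Σpᵢ² = 0.32² + 0.16² + 0.02² + 0.48² + 0.02² = 0.1024 + 0.0256 + 0.0004 + 0.2304 + 0.0004 = 0.3592
B = 1 / 0.3592 = 2.7840

2.78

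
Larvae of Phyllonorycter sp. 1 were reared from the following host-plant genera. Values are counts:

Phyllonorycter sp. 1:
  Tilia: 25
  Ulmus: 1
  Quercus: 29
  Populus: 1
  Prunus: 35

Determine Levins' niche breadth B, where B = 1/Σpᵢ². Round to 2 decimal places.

Proportions for Phyllonorycter sp. 1 (n=91): 25/91=0.2747, 1/91=0.0110, 29/91=0.3187, 1/91=0.0110, 35/91=0.3846
Σpᵢ² = 0.2747² + 0.0110² + 0.3187² + 0.0110² + 0.3846² = 0.075460 + 0.000121 + 0.101570 + 0.000121 + 0.147917 = 0.325189
B = 1 / 0.325189 = 3.0751

3.08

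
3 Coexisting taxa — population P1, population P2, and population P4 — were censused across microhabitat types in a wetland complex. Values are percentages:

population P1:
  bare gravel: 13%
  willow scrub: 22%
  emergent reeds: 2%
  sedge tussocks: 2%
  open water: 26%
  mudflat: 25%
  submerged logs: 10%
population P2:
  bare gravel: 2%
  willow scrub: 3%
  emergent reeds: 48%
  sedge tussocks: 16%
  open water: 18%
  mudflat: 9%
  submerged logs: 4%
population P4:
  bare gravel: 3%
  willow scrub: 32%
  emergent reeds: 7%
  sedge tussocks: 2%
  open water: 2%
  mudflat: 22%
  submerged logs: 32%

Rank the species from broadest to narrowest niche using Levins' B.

Convert percentages to proportions (divide by 100).
Σp_P1ᵢ² = 0.13² + 0.22² + 0.02² + 0.02² + 0.26² + 0.25² + 0.10² = 0.0169 + 0.0484 + 0.0004 + 0.0004 + 0.0676 + 0.0625 + 0.0100 = 0.2062
B_P1 = 1 / 0.2062 = 4.8497
Σp_P2ᵢ² = 0.02² + 0.03² + 0.48² + 0.16² + 0.18² + 0.09² + 0.04² = 0.0004 + 0.0009 + 0.2304 + 0.0256 + 0.0324 + 0.0081 + 0.0016 = 0.2994
B_P2 = 1 / 0.2994 = 3.3400
Σp_P4ᵢ² = 0.03² + 0.32² + 0.07² + 0.02² + 0.02² + 0.22² + 0.32² = 0.0009 + 0.1024 + 0.0049 + 0.0004 + 0.0004 + 0.0484 + 0.1024 = 0.2598
B_P4 = 1 / 0.2598 = 3.8491
Ranking by B (broadest → narrowest): population P1 (4.85) > population P4 (3.85) > population P2 (3.34)

population P1 > population P4 > population P2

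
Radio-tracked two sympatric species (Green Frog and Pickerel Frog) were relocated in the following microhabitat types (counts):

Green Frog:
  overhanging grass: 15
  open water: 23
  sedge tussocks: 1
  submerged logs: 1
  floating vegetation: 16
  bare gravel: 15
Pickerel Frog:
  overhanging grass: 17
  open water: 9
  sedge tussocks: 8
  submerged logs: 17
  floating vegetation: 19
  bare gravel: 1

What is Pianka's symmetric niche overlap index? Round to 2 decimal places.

Proportions for Green Frog (n=71): 15/71=0.2113, 23/71=0.3239, 1/71=0.0141, 1/71=0.0141, 16/71=0.2254, 15/71=0.2113
Proportions for Pickerel Frog (n=71): 17/71=0.2394, 9/71=0.1268, 8/71=0.1127, 17/71=0.2394, 19/71=0.2676, 1/71=0.0141
Σ p₁ᵢp₂ᵢ = 0.050585 + 0.041071 + 0.001589 + 0.003376 + 0.060317 + 0.002979 = 0.159917
Σp_1ᵢ² = 0.2113² + 0.3239² + 0.0141² + 0.0141² + 0.2254² + 0.2113² = 0.044648 + 0.104911 + 0.000199 + 0.000199 + 0.050805 + 0.044648 = 0.245410
Σp_2ᵢ² = 0.2394² + 0.1268² + 0.1127² + 0.2394² + 0.2676² + 0.0141² = 0.057312 + 0.016078 + 0.012701 + 0.057312 + 0.071610 + 0.000199 = 0.215212
O = 0.159917 / √(0.245410 × 0.215212) = 0.159917 / 0.2298155 = 0.6958

0.70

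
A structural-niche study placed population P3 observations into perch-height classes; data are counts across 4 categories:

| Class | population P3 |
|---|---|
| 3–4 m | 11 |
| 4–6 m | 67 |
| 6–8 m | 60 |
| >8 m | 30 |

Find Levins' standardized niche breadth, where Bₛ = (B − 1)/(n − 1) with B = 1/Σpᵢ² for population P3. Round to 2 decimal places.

0.70

Proportions for population P3 (n=168): 11/168=0.0655, 67/168=0.3988, 60/168=0.3571, 30/168=0.1786
Σpᵢ² = 0.0655² + 0.3988² + 0.3571² + 0.1786² = 0.004290 + 0.159041 + 0.127520 + 0.031898 = 0.322749
B = 1 / 0.322749 = 3.0984
Bₛ = (B − 1)/(n − 1) = (3.0984 − 1)/(4 − 1) = 2.0984/3 = 0.6995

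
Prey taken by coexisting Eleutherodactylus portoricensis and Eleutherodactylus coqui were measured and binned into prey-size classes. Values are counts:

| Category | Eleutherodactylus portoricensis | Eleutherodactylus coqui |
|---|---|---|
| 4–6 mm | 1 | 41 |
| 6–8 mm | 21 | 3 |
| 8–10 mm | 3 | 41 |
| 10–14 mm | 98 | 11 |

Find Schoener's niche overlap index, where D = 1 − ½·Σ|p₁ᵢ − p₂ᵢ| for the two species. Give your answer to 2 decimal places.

0.18

Proportions for Eleutherodactylus portoricensis (n=123): 1/123=0.0081, 21/123=0.1707, 3/123=0.0244, 98/123=0.7967
Proportions for Eleutherodactylus coqui (n=96): 41/96=0.4271, 3/96=0.0313, 41/96=0.4271, 11/96=0.1146
Σ|p₁ᵢ − p₂ᵢ| = 0.4190 + 0.1394 + 0.4027 + 0.6821 = 1.6432
D = 1 − ½ × 1.6432 = 1 − 0.82160 = 0.17840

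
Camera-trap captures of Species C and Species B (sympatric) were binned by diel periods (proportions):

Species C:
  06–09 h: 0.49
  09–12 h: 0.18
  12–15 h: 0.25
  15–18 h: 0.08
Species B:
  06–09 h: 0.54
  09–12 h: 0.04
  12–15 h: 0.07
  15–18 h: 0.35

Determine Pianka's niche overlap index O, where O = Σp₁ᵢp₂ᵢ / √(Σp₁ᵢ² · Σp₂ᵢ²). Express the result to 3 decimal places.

Σ p₁ᵢp₂ᵢ = 0.2646 + 0.0072 + 0.0175 + 0.0280 = 0.3173
Σp_1ᵢ² = 0.49² + 0.18² + 0.25² + 0.08² = 0.2401 + 0.0324 + 0.0625 + 0.0064 = 0.3414
Σp_2ᵢ² = 0.54² + 0.04² + 0.07² + 0.35² = 0.2916 + 0.0016 + 0.0049 + 0.1225 = 0.4206
O = 0.3173 / √(0.3414 × 0.4206) = 0.3173 / 0.378936 = 0.83734

0.837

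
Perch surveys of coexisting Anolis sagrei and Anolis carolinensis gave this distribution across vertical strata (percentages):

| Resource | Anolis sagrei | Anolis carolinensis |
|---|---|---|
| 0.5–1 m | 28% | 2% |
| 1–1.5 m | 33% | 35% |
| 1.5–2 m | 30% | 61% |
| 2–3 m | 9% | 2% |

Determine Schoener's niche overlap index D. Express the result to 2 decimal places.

Convert percentages to proportions (divide by 100).
Σ|p₁ᵢ − p₂ᵢ| = 0.26 + 0.02 + 0.31 + 0.07 = 0.66
D = 1 − ½ × 0.66 = 1 − 0.330 = 0.6700

0.67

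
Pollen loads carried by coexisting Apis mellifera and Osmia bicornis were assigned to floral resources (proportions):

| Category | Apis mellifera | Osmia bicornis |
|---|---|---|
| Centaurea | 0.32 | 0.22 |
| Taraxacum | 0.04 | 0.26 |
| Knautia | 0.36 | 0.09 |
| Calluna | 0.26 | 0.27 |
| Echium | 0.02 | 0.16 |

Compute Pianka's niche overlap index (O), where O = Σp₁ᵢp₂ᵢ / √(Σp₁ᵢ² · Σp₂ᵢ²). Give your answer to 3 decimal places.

Σ p₁ᵢp₂ᵢ = 0.0704 + 0.0104 + 0.0324 + 0.0702 + 0.0032 = 0.1866
Σp_1ᵢ² = 0.32² + 0.04² + 0.36² + 0.26² + 0.02² = 0.1024 + 0.0016 + 0.1296 + 0.0676 + 0.0004 = 0.3016
Σp_2ᵢ² = 0.22² + 0.26² + 0.09² + 0.27² + 0.16² = 0.0484 + 0.0676 + 0.0081 + 0.0729 + 0.0256 = 0.2226
O = 0.1866 / √(0.3016 × 0.2226) = 0.1866 / 0.259106 = 0.72017

0.720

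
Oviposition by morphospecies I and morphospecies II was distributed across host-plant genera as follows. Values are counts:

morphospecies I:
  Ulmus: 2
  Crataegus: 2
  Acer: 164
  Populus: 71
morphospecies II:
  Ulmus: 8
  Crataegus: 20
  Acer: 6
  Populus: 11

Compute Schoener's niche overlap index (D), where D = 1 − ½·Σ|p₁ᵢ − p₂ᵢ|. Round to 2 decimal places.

Proportions for morphospecies I (n=239): 2/239=0.0084, 2/239=0.0084, 164/239=0.6862, 71/239=0.2971
Proportions for morphospecies II (n=45): 8/45=0.1778, 20/45=0.4444, 6/45=0.1333, 11/45=0.2444
Σ|p₁ᵢ − p₂ᵢ| = 0.1694 + 0.4360 + 0.5529 + 0.0527 = 1.2110
D = 1 − ½ × 1.2110 = 1 − 0.60550 = 0.39450

0.39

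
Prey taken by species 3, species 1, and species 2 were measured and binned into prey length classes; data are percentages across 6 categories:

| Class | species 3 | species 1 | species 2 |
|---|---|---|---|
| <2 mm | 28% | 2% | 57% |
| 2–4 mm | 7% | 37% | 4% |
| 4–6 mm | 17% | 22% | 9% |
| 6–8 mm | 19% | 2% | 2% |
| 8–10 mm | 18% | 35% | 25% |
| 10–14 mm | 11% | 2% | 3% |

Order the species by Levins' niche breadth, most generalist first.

species 3 > species 1 > species 2

Convert percentages to proportions (divide by 100).
Σp_3ᵢ² = 0.28² + 0.07² + 0.17² + 0.19² + 0.18² + 0.11² = 0.0784 + 0.0049 + 0.0289 + 0.0361 + 0.0324 + 0.0121 = 0.1928
B_3 = 1 / 0.1928 = 5.1867
Σp_1ᵢ² = 0.02² + 0.37² + 0.22² + 0.02² + 0.35² + 0.02² = 0.0004 + 0.1369 + 0.0484 + 0.0004 + 0.1225 + 0.0004 = 0.3090
B_1 = 1 / 0.3090 = 3.2362
Σp_2ᵢ² = 0.57² + 0.04² + 0.09² + 0.02² + 0.25² + 0.03² = 0.3249 + 0.0016 + 0.0081 + 0.0004 + 0.0625 + 0.0009 = 0.3984
B_2 = 1 / 0.3984 = 2.5100
Ranking by B (broadest → narrowest): species 3 (5.19) > species 1 (3.24) > species 2 (2.51)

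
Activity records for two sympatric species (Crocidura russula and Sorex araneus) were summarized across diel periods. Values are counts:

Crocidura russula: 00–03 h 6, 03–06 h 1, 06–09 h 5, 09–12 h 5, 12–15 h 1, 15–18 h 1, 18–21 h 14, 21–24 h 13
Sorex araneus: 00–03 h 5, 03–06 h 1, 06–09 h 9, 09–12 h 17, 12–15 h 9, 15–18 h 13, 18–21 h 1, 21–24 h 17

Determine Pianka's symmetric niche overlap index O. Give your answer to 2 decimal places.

Proportions for Crocidura russula (n=46): 6/46=0.1304, 1/46=0.0217, 5/46=0.1087, 5/46=0.1087, 1/46=0.0217, 1/46=0.0217, 14/46=0.3043, 13/46=0.2826
Proportions for Sorex araneus (n=72): 5/72=0.0694, 1/72=0.0139, 9/72=0.1250, 17/72=0.2361, 9/72=0.1250, 13/72=0.1806, 1/72=0.0139, 17/72=0.2361
Σ p₁ᵢp₂ᵢ = 0.009050 + 0.000302 + 0.013588 + 0.025664 + 0.002713 + 0.003919 + 0.004230 + 0.066722 = 0.126188
Σp_1ᵢ² = 0.1304² + 0.0217² + 0.1087² + 0.1087² + 0.0217² + 0.0217² + 0.3043² + 0.2826² = 0.017004 + 0.000471 + 0.011816 + 0.011816 + 0.000471 + 0.000471 + 0.092598 + 0.079863 = 0.214510
Σp_2ᵢ² = 0.0694² + 0.0139² + 0.1250² + 0.2361² + 0.1250² + 0.1806² + 0.0139² + 0.2361² = 0.004816 + 0.000193 + 0.015625 + 0.055743 + 0.015625 + 0.032616 + 0.000193 + 0.055743 = 0.180554
O = 0.126188 / √(0.214510 × 0.180554) = 0.126188 / 0.1968010 = 0.6412

0.64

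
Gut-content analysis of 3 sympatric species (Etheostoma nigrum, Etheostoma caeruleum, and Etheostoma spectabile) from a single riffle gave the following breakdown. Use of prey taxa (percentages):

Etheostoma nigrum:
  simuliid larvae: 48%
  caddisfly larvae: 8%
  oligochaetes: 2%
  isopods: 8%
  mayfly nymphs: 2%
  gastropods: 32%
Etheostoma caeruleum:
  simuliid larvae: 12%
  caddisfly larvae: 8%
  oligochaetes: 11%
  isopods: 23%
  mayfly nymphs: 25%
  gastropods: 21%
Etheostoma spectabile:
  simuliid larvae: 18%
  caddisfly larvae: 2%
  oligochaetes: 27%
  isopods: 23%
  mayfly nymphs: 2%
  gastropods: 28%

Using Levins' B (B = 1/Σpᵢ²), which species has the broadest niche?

Etheostoma caeruleum

Convert percentages to proportions (divide by 100).
Σp_nigrᵢ² = 0.48² + 0.08² + 0.02² + 0.08² + 0.02² + 0.32² = 0.2304 + 0.0064 + 0.0004 + 0.0064 + 0.0004 + 0.1024 = 0.3464
B_nigr = 1 / 0.3464 = 2.8868
Σp_caerᵢ² = 0.12² + 0.08² + 0.11² + 0.23² + 0.25² + 0.21² = 0.0144 + 0.0064 + 0.0121 + 0.0529 + 0.0625 + 0.0441 = 0.1924
B_caer = 1 / 0.1924 = 5.1975
Σp_specᵢ² = 0.18² + 0.02² + 0.27² + 0.23² + 0.02² + 0.28² = 0.0324 + 0.0004 + 0.0729 + 0.0529 + 0.0004 + 0.0784 = 0.2374
B_spec = 1 / 0.2374 = 4.2123
Highest B → broadest niche (most generalist): Etheostoma caeruleum (B = 5.20).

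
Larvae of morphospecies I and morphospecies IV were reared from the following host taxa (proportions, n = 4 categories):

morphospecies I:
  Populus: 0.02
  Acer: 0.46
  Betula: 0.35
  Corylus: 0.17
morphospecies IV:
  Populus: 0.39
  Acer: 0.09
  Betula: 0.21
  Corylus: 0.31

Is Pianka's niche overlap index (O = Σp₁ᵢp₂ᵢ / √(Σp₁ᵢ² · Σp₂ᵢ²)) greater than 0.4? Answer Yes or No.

Σ p₁ᵢp₂ᵢ = 0.0078 + 0.0414 + 0.0735 + 0.0527 = 0.1754
Σp_1ᵢ² = 0.02² + 0.46² + 0.35² + 0.17² = 0.0004 + 0.2116 + 0.1225 + 0.0289 = 0.3634
Σp_2ᵢ² = 0.39² + 0.09² + 0.21² + 0.31² = 0.1521 + 0.0081 + 0.0441 + 0.0961 = 0.3004
O = 0.1754 / √(0.3634 × 0.3004) = 0.1754 / 0.33040 = 0.5309
O = 0.5309 > 0.4 → Yes.

Yes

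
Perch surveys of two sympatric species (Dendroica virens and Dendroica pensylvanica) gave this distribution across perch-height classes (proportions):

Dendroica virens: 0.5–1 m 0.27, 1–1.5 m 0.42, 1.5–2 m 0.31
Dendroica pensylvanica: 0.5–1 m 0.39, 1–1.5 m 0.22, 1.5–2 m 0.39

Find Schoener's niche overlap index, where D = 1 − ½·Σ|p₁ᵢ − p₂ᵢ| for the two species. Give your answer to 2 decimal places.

Σ|p₁ᵢ − p₂ᵢ| = 0.12 + 0.20 + 0.08 = 0.40
D = 1 − ½ × 0.40 = 1 − 0.200 = 0.8000

0.80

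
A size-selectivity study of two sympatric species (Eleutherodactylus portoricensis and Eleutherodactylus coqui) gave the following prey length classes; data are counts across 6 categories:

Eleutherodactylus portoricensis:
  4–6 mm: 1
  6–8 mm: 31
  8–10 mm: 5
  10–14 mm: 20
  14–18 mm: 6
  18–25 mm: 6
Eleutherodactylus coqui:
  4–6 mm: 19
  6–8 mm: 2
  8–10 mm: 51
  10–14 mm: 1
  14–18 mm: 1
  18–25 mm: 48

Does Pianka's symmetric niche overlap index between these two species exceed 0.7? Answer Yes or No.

No

Proportions for Eleutherodactylus portoricensis (n=69): 1/69=0.0145, 31/69=0.4493, 5/69=0.0725, 20/69=0.2899, 6/69=0.0870, 6/69=0.0870
Proportions for Eleutherodactylus coqui (n=122): 19/122=0.1557, 2/122=0.0164, 51/122=0.4180, 1/122=0.0082, 1/122=0.0082, 48/122=0.3934
Σ p₁ᵢp₂ᵢ = 0.002258 + 0.007369 + 0.030305 + 0.002377 + 0.000713 + 0.034226 = 0.077248
Σp_1ᵢ² = 0.0145² + 0.4493² + 0.0725² + 0.2899² + 0.0870² + 0.0870² = 0.000210 + 0.201870 + 0.005256 + 0.084042 + 0.007569 + 0.007569 = 0.306516
Σp_2ᵢ² = 0.1557² + 0.0164² + 0.4180² + 0.0082² + 0.0082² + 0.3934² = 0.024242 + 0.000269 + 0.174724 + 0.000067 + 0.000067 + 0.154764 = 0.354133
O = 0.077248 / √(0.306516 × 0.354133) = 0.077248 / 0.3294654 = 0.2345
O = 0.2345 < 0.7 → No.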